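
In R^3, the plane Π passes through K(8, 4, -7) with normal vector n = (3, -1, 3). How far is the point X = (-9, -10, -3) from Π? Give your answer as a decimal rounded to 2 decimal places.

Π: n·r = n·K gives 3x - y + 3z = -1.
n·X − d = (3)·(-9) + (-1)·(-10) + (3)·(-3) − (-1) = -25; |n| = √19.
Distance = |-25| / √19 = 25/√19 ≈ 5.74.

5.74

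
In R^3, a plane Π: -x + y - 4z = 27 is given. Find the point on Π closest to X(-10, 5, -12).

Foot = X − λn with λ = (n·X − d)/|n|² = (63 − 27)/18 = 2.
Foot = (-10, 5, -12) − 2·(-1, 1, -4) = (-8, 3, -4).

(-8, 3, -4)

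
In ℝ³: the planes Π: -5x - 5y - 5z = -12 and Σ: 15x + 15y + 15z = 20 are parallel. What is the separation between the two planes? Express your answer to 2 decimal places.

Rescale Σ by 1/(-3): -5x - 5y - 5z = -20/3. Then distance = |-12 − (-20/3)| / √75 ≈ 0.62.

0.62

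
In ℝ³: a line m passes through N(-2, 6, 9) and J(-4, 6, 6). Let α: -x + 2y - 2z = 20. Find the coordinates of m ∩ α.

(-8, 6, 0)

A direction vector for m is J − N = (-2, 0, -3).
Substitute r = (-2, 6, 9) + t(-2, 0, -3) into the plane: -4 + 8t = 20, so t = 3.
Intersection: (-2, 6, 9) + 3·(-2, 0, -3) = (-8, 6, 0).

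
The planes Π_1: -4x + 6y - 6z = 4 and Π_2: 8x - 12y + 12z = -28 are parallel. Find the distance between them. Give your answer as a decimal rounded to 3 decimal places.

1.066

Rescale Π_2 by 1/(-2): -4x + 6y - 6z = 14. Then distance = |4 − 14| / √88 ≈ 1.066.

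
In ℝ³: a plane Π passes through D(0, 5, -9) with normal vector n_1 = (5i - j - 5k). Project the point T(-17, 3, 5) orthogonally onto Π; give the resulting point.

Π: n_1·r = n_1·D gives 5x - y - 5z = 40.
Foot = T − λn with λ = (n·T − d)/|n|² = (-113 − 40)/51 = -3.
Foot = (-17, 3, 5) − (-3)·(5, -1, -5) = (-2, 0, -10).

(-2, 0, -10)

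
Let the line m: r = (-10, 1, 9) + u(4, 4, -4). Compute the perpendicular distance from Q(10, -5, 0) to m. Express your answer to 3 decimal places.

Taking (-10, 1, 9) on m with direction v = (4, 4, -4): w = Q − (-10, 1, 9) = (20, -6, -9), and w × v = (60, 44, 104).
Distance = |w × v| / |v| = √16352 / √48 ≈ 18.457.

18.457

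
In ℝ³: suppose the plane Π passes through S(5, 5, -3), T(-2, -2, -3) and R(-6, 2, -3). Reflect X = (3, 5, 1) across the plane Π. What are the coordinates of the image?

(3, 5, -7)

ST = (-7, -7, 0), SR = (-11, -3, 0); a normal to Π is ST × SR = (0, 0, -56).
Using S: Π has equation -56z = 168.
λ = (n·X − d)/|n|² = (-56 − 168)/3136 = -1/14.
Reflection = X − 2λn = (3, 5, 1) − (-1/7)·(0, 0, -56) = (3, 5, -7).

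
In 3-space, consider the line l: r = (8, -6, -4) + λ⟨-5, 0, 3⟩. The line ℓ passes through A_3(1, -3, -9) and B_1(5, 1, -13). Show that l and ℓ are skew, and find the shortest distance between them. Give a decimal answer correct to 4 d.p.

6.4889

A direction vector for ℓ is B_1 − A_3 = (4, 4, -4).
Common perpendicular direction n = (-5, 0, 3) × (4, 4, -4) = (-12, -8, -20).
With w = (1, -3, -9) − (8, -6, -4) = (-7, 3, -5), w · n = 160.
Since n ≠ 0 the lines are not parallel, and w · n = 160 ≠ 0 so they do not intersect; hence they are skew.
Distance = |w · n| / |n| = |160| / √608 ≈ 6.4889.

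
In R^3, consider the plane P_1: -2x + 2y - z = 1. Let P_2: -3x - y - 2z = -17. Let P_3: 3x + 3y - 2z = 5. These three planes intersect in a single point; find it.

Solving the 3×3 linear system -2x + 2y - z = 1, -3x - y - 2z = -17, 3x + 3y - 2z = 5 (e.g. by elimination or Cramer's rule, determinant = -34) gives (1, 4, 5).

(1, 4, 5)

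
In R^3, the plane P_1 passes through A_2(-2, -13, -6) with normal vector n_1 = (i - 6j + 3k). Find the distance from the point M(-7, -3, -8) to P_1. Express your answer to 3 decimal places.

P_1: n_1·r = n_1·A_2 gives x - 6y + 3z = 58.
n·M − d = (1)·(-7) + (-6)·(-3) + (3)·(-8) − 58 = -71; |n| = √46.
Distance = |-71| / √46 = 71/√46 ≈ 10.468.

10.468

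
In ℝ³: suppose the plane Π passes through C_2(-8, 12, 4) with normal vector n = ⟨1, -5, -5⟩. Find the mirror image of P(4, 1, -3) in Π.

(0, 21, 17)

Π: n·r = n·C_2 gives x - 5y - 5z = -88.
λ = (n·P − d)/|n|² = (14 − (-88))/51 = 2.
Reflection = P − 2λn = (4, 1, -3) − 4·(1, -5, -5) = (0, 21, 17).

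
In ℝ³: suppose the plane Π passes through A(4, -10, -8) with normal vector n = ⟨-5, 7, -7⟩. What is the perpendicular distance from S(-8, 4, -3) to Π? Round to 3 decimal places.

11.091

Π: n·r = n·A gives -5x + 7y - 7z = -34.
n·S − d = (-5)·(-8) + (7)·(4) + (-7)·(-3) − (-34) = 123; |n| = √123.
Distance = |123| / √123 = 123/√123 ≈ 11.091.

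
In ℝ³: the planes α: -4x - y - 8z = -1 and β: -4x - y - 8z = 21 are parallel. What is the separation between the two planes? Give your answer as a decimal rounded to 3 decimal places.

2.444

Same normal n = (-4, -1, -8) with |n| = √81; distance = |-1 − 21| / |n| = 22/√81 ≈ 2.444.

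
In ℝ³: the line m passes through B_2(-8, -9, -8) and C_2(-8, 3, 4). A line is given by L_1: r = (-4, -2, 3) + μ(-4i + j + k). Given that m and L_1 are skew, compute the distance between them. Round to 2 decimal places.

2.83

A direction vector for m is C_2 − B_2 = (0, 12, 12).
Common perpendicular direction n = (0, 12, 12) × (-4, 1, 1) = (0, -48, 48).
With w = (-4, -2, 3) − (-8, -9, -8) = (4, 7, 11), w · n = 192.
Distance = |w · n| / |n| = |192| / √4608 ≈ 2.83.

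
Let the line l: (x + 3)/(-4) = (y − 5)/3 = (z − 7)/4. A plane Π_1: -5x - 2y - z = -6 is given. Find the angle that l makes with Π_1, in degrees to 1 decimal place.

l has direction (-4, 3, 4) through (-3, 5, 7).
sin θ = |n·v| / (|n||v|) = |10| / (√30 · √41) = 0.28513.
θ ≈ 16.6°.

16.6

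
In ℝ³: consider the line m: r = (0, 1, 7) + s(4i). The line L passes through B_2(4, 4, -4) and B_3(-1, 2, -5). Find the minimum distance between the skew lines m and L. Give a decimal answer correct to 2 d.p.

A direction vector for L is B_3 − B_2 = (-5, -2, -1).
Common perpendicular direction n = (4, 0, 0) × (-5, -2, -1) = (0, 4, -8).
With w = (4, 4, -4) − (0, 1, 7) = (4, 3, -11), w · n = 100.
Distance = |w · n| / |n| = |100| / √80 ≈ 11.18.

11.18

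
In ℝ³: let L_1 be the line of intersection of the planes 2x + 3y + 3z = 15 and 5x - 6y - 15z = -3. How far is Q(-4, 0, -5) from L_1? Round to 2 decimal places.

Direction of L_1: (2, 3, 3) × (5, -6, -15) = (-27, 45, -27).
A point on L_1: solving the two plane equations with x = 6 gives (6, -2, 3).
Taking (6, -2, 3) on L_1 with direction v = (-27, 45, -27): w = Q − (6, -2, 3) = (-10, 2, -8), and w × v = (306, -54, -396).
Distance = |w × v| / |v| = √253368 / √3483 ≈ 8.53.

8.53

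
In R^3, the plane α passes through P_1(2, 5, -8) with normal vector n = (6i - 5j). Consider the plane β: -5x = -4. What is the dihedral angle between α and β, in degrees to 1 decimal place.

39.8

α: n·r = n·P_1 gives 6x - 5y = -13.
cos θ = |n₁·n₂| / (|n₁||n₂|) = |-30| / (√61 · √25).
θ = arccos(0.76822) ≈ 39.8°.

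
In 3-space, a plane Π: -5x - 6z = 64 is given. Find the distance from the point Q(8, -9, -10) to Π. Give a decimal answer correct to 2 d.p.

n·Q − d = (-5)·(8) + (0)·(-9) + (-6)·(-10) − 64 = -44; |n| = √61.
Distance = |-44| / √61 = 44/√61 ≈ 5.63.

5.63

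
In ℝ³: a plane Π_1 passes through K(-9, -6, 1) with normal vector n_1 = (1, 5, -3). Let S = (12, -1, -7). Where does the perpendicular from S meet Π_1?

Π_1: n_1·r = n_1·K gives x + 5y - 3z = -42.
Foot = S − λn with λ = (n·S − d)/|n|² = (28 − (-42))/35 = 2.
Foot = (12, -1, -7) − 2·(1, 5, -3) = (10, -11, -1).

(10, -11, -1)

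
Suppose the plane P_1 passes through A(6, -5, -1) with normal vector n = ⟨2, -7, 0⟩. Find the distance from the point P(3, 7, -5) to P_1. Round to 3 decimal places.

12.362

P_1: n·r = n·A gives 2x - 7y = 47.
n·P − d = (2)·(3) + (-7)·(7) + (0)·(-5) − 47 = -90; |n| = √53.
Distance = |-90| / √53 = 90/√53 ≈ 12.362.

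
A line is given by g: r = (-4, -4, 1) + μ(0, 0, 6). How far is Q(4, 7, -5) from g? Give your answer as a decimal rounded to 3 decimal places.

13.601

Taking (-4, -4, 1) on g with direction v = (0, 0, 6): w = Q − (-4, -4, 1) = (8, 11, -6), and w × v = (66, -48, 0).
Distance = |w × v| / |v| = √6660 / √36 ≈ 13.601.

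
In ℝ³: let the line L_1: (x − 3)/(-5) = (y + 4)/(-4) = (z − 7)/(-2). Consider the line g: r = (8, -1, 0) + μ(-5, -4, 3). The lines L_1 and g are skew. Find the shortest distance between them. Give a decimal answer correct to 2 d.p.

L_1 has direction (-5, -4, -2) through (3, -4, 7).
Common perpendicular direction n = (-5, -4, -2) × (-5, -4, 3) = (-20, 25, 0).
With w = (8, -1, 0) − (3, -4, 7) = (5, 3, -7), w · n = -25.
Distance = |w · n| / |n| = |-25| / √1025 ≈ 0.78.

0.78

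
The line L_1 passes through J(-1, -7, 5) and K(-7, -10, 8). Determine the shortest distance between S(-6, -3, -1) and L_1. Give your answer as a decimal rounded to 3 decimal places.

8.775

A direction vector for L_1 is K − J = (-6, -3, 3).
Taking (-1, -7, 5) on L_1 with direction v = (-6, -3, 3): w = S − (-1, -7, 5) = (-5, 4, -6), and w × v = (-6, 51, 39).
Distance = |w × v| / |v| = √4158 / √54 ≈ 8.775.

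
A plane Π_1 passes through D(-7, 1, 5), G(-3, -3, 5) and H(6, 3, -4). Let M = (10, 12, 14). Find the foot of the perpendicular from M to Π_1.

DG = (4, -4, 0), DH = (13, 2, -9); a normal to Π_1 is DG × DH = (36, 36, 60).
Using D: Π_1 has equation 36x + 36y + 60z = 84.
Foot = M − λn with λ = (n·M − d)/|n|² = (1632 − 84)/6192 = 1/4.
Foot = (10, 12, 14) − (1/4)·(36, 36, 60) = (1, 3, -1).

(1, 3, -1)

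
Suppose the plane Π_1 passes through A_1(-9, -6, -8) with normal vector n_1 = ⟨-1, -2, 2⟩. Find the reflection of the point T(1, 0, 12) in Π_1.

Π_1: n_1·r = n_1·A_1 gives -x - 2y + 2z = 5.
λ = (n·T − d)/|n|² = (23 − 5)/9 = 2.
Reflection = T − 2λn = (1, 0, 12) − 4·(-1, -2, 2) = (5, 8, 4).

(5, 8, 4)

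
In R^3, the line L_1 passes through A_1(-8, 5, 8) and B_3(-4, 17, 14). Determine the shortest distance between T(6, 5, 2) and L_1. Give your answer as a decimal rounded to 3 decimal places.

A direction vector for L_1 is B_3 − A_1 = (4, 12, 6).
Taking (-8, 5, 8) on L_1 with direction v = (4, 12, 6): w = T − (-8, 5, 8) = (14, 0, -6), and w × v = (72, -108, 168).
Distance = |w × v| / |v| = √45072 / √196 ≈ 15.164.

15.164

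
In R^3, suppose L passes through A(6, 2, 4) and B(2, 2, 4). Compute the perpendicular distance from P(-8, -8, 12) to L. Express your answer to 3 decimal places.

A direction vector for L is B − A = (-4, 0, 0).
Taking (6, 2, 4) on L with direction v = (-4, 0, 0): w = P − (6, 2, 4) = (-14, -10, 8), and w × v = (0, -32, -40).
Distance = |w × v| / |v| = √2624 / √16 ≈ 12.806.

12.806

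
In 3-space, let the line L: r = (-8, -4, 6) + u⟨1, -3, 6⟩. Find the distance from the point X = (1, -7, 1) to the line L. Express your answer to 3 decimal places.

Taking (-8, -4, 6) on L with direction v = (1, -3, 6): w = X − (-8, -4, 6) = (9, -3, -5), and w × v = (-33, -59, -24).
Distance = |w × v| / |v| = √5146 / √46 ≈ 10.577.

10.577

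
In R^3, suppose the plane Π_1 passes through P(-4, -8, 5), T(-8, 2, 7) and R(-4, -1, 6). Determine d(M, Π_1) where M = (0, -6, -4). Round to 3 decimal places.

PT = (-4, 10, 2), PR = (0, 7, 1); a normal to Π_1 is PT × PR = (-4, 4, -28).
Using P: Π_1 has equation -4x + 4y - 28z = -156.
n·M − d = (-4)·(0) + (4)·(-6) + (-28)·(-4) − (-156) = 244; |n| = √816.
Distance = |244| / √816 = 244/√816 ≈ 8.542.

8.542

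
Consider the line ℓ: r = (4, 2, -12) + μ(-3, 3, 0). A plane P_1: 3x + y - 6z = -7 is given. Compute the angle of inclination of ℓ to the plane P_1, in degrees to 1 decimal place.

sin θ = |n·v| / (|n||v|) = |-6| / (√46 · √18) = 0.20851.
θ ≈ 12.0°.

12.0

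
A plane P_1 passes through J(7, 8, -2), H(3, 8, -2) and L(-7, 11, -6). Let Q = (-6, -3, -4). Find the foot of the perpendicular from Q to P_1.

(-6, 5, 2)

JH = (-4, 0, 0), JL = (-14, 3, -4); a normal to P_1 is JH × JL = (0, -16, -12).
Using J: P_1 has equation -16y - 12z = -104.
Foot = Q − λn with λ = (n·Q − d)/|n|² = (96 − (-104))/400 = 1/2.
Foot = (-6, -3, -4) − (1/2)·(0, -16, -12) = (-6, 5, 2).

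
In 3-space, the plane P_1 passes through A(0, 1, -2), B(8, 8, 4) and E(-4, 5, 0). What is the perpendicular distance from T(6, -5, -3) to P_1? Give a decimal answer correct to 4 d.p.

AB = (8, 7, 6), AE = (-4, 4, 2); a normal to P_1 is AB × AE = (-10, -40, 60).
Using A: P_1 has equation -10x - 40y + 60z = -160.
n·T − d = (-10)·(6) + (-40)·(-5) + (60)·(-3) − (-160) = 120; |n| = √5300.
Distance = |120| / √5300 = 120/√5300 ≈ 1.6483.

1.6483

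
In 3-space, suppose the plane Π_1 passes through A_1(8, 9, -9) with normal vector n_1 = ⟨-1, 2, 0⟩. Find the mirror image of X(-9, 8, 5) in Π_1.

(-3, -4, 5)

Π_1: n_1·r = n_1·A_1 gives -x + 2y = 10.
λ = (n·X − d)/|n|² = (25 − 10)/5 = 3.
Reflection = X − 2λn = (-9, 8, 5) − 6·(-1, 2, 0) = (-3, -4, 5).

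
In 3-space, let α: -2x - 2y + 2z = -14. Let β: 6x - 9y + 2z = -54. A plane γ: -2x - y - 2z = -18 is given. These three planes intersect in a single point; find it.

(2, 8, 3)

Solving the 3×3 linear system -2x - 2y + 2z = -14, 6x - 9y + 2z = -54, -2x - y - 2z = -18 (e.g. by elimination or Cramer's rule, determinant = -104) gives (2, 8, 3).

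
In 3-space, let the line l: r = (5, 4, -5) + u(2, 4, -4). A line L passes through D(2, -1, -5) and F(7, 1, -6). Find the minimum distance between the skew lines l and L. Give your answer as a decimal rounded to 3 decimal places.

A direction vector for L is F − D = (5, 2, -1).
Common perpendicular direction n = (2, 4, -4) × (5, 2, -1) = (4, -18, -16).
With w = (2, -1, -5) − (5, 4, -5) = (-3, -5, 0), w · n = 78.
Distance = |w · n| / |n| = |78| / √596 ≈ 3.195.

3.195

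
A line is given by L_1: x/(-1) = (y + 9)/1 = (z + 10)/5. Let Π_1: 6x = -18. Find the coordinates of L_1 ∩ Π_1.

(-3, -6, 5)

L_1 has direction (-1, 1, 5) through (0, -9, -10).
Substitute r = (0, -9, -10) + t(-1, 1, 5) into the plane: 0 + (-6)t = -18, so t = 3.
Intersection: (0, -9, -10) + 3·(-1, 1, 5) = (-3, -6, 5).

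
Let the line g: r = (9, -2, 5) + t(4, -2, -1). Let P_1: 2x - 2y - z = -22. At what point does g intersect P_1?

Substitute r = (9, -2, 5) + t(4, -2, -1) into the plane: 17 + 13t = -22, so t = -3.
Intersection: (9, -2, 5) + (-3)·(4, -2, -1) = (-3, 4, 8).

(-3, 4, 8)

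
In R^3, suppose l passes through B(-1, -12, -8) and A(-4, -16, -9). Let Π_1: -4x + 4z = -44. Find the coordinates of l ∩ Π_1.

A direction vector for l is A − B = (-3, -4, -1).
Substitute r = (-1, -12, -8) + t(-3, -4, -1) into the plane: -28 + 8t = -44, so t = -2.
Intersection: (-1, -12, -8) + (-2)·(-3, -4, -1) = (5, -4, -6).

(5, -4, -6)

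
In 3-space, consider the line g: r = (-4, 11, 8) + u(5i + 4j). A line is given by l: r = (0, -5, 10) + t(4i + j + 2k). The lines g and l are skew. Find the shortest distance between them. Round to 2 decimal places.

10.07

Common perpendicular direction n = (5, 4, 0) × (4, 1, 2) = (8, -10, -11).
With w = (0, -5, 10) − (-4, 11, 8) = (4, -16, 2), w · n = 170.
Distance = |w · n| / |n| = |170| / √285 ≈ 10.07.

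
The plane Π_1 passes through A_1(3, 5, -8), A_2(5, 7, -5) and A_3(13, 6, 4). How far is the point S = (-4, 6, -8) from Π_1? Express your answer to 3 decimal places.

A_1A_2 = (2, 2, 3), A_1A_3 = (10, 1, 12); a normal to Π_1 is A_1A_2 × A_1A_3 = (21, 6, -18).
Using A_1: Π_1 has equation 21x + 6y - 18z = 237.
n·S − d = (21)·(-4) + (6)·(6) + (-18)·(-8) − 237 = -141; |n| = √801.
Distance = |-141| / √801 = 141/√801 ≈ 4.982.

4.982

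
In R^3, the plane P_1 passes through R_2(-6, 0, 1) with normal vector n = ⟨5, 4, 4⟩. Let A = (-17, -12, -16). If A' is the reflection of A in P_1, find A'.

P_1: n·r = n·R_2 gives 5x + 4y + 4z = -26.
λ = (n·A − d)/|n|² = (-197 − (-26))/57 = -3.
Reflection = A − 2λn = (-17, -12, -16) − (-6)·(5, 4, 4) = (13, 12, 8).

(13, 12, 8)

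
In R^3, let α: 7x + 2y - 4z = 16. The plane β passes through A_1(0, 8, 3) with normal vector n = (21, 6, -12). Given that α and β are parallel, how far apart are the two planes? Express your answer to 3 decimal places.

1.445

β: n·r = n·A_1 gives 21x + 6y - 12z = 12.
Rescale β by 1/3: 7x + 2y - 4z = 4. Then distance = |16 − 4| / √69 ≈ 1.445.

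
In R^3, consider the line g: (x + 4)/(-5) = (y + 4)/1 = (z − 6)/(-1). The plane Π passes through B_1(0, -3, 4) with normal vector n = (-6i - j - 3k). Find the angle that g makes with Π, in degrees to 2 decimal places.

65.23

g has direction (-5, 1, -1) through (-4, -4, 6).
Π: n·r = n·B_1 gives -6x - y - 3z = -9.
sin θ = |n·v| / (|n||v|) = |32| / (√46 · √27) = 0.90801.
θ ≈ 65.23°.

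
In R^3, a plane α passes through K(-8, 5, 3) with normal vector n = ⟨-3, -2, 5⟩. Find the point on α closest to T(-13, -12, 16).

(-4, -6, 1)

α: n·r = n·K gives -3x - 2y + 5z = 29.
Foot = T − λn with λ = (n·T − d)/|n|² = (143 − 29)/38 = 3.
Foot = (-13, -12, 16) − 3·(-3, -2, 5) = (-4, -6, 1).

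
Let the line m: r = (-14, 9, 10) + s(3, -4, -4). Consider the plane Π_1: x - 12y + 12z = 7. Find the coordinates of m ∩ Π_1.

Substitute r = (-14, 9, 10) + t(3, -4, -4) into the plane: -2 + 3t = 7, so t = 3.
Intersection: (-14, 9, 10) + 3·(3, -4, -4) = (-5, -3, -2).

(-5, -3, -2)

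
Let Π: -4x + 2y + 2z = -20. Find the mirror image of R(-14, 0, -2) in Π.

(10, -12, -14)

λ = (n·R − d)/|n|² = (52 − (-20))/24 = 3.
Reflection = R − 2λn = (-14, 0, -2) − 6·(-4, 2, 2) = (10, -12, -14).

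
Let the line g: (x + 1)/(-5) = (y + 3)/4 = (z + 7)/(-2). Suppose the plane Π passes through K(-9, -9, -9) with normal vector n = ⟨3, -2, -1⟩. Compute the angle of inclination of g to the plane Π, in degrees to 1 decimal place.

g has direction (-5, 4, -2) through (-1, -3, -7).
Π: n·r = n·K gives 3x - 2y - z = 0.
sin θ = |n·v| / (|n||v|) = |-21| / (√14 · √45) = 0.83666.
θ ≈ 56.8°.

56.8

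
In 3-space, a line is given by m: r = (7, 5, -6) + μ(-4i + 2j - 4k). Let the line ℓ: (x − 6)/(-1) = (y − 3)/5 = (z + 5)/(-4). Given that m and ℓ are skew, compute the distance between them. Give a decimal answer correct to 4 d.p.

0.2425

ℓ has direction (-1, 5, -4) through (6, 3, -5).
Common perpendicular direction n = (-4, 2, -4) × (-1, 5, -4) = (12, -12, -18).
With w = (6, 3, -5) − (7, 5, -6) = (-1, -2, 1), w · n = -6.
Distance = |w · n| / |n| = |-6| / √612 ≈ 0.2425.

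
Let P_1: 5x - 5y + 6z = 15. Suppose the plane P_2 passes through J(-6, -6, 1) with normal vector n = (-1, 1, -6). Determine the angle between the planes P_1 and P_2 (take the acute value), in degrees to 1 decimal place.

P_2: n·r = n·J gives -x + y - 6z = -6.
cos θ = |n₁·n₂| / (|n₁||n₂|) = |-46| / (√86 · √38).
θ = arccos(0.80467) ≈ 36.4°.

36.4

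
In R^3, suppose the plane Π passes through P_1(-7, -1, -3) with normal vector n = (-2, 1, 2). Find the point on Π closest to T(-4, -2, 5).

(-2, -3, 3)

Π: n·r = n·P_1 gives -2x + y + 2z = 7.
Foot = T − λn with λ = (n·T − d)/|n|² = (16 − 7)/9 = 1.
Foot = (-4, -2, 5) − 1·(-2, 1, 2) = (-2, -3, 3).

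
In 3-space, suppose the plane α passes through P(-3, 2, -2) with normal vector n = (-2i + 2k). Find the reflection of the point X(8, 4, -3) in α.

α: n·r = n·P gives -2x + 2z = 2.
λ = (n·X − d)/|n|² = (-22 − 2)/8 = -3.
Reflection = X − 2λn = (8, 4, -3) − (-6)·(-2, 0, 2) = (-4, 4, 9).

(-4, 4, 9)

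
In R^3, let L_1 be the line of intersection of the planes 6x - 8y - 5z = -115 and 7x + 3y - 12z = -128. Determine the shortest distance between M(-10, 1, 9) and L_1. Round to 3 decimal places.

Direction of L_1: (6, -8, -5) × (7, 3, -12) = (111, 37, 74).
A point on L_1: solving the two plane equations with x = -5 gives (-5, 5, 9).
Taking (-5, 5, 9) on L_1 with direction v = (111, 37, 74): w = M − (-5, 5, 9) = (-5, -4, 0), and w × v = (-296, 370, 259).
Distance = |w × v| / |v| = √291597 / √19166 ≈ 3.901.

3.901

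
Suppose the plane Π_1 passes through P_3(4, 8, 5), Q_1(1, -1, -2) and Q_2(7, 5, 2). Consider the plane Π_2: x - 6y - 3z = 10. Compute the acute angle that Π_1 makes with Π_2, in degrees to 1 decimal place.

P_3Q_1 = (-3, -9, -7), P_3Q_2 = (3, -3, -3); a normal to Π_1 is P_3Q_1 × P_3Q_2 = (6, -30, 36).
Using P_3: Π_1 has equation 6x - 30y + 36z = -36.
cos θ = |n₁·n₂| / (|n₁||n₂|) = |78| / (√2232 · √46).
θ = arccos(0.24343) ≈ 75.9°.

75.9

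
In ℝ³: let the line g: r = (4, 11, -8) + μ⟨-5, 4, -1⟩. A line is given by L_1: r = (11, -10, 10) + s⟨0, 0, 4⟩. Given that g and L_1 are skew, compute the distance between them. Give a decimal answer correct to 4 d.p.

12.0254

Common perpendicular direction n = (-5, 4, -1) × (0, 0, 4) = (16, 20, 0).
With w = (11, -10, 10) − (4, 11, -8) = (7, -21, 18), w · n = -308.
Distance = |w · n| / |n| = |-308| / √656 ≈ 12.0254.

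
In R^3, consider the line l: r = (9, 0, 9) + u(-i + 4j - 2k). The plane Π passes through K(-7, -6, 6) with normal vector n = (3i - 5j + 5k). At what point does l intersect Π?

(8, 4, 7)

Π: n·r = n·K gives 3x - 5y + 5z = 39.
Substitute r = (9, 0, 9) + t(-1, 4, -2) into the plane: 72 + (-33)t = 39, so t = 1.
Intersection: (9, 0, 9) + 1·(-1, 4, -2) = (8, 4, 7).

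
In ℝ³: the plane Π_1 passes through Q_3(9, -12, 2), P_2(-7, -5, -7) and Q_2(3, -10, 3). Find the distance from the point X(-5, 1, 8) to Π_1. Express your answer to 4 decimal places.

8.2667

Q_3P_2 = (-16, 7, -9), Q_3Q_2 = (-6, 2, 1); a normal to Π_1 is Q_3P_2 × Q_3Q_2 = (25, 70, 10).
Using Q_3: Π_1 has equation 25x + 70y + 10z = -595.
n·X − d = (25)·(-5) + (70)·(1) + (10)·(8) − (-595) = 620; |n| = √5625.
Distance = |620| / √5625 = 620/√5625 ≈ 8.2667.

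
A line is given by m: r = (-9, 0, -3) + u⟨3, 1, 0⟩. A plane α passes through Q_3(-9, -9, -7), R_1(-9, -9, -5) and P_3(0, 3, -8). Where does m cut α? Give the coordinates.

Q_3R_1 = (0, 0, 2), Q_3P_3 = (9, 12, -1); a normal to α is Q_3R_1 × Q_3P_3 = (-24, 18, 0).
Using Q_3: α has equation -24x + 18y = 54.
Substitute r = (-9, 0, -3) + t(3, 1, 0) into the plane: 216 + (-54)t = 54, so t = 3.
Intersection: (-9, 0, -3) + 3·(3, 1, 0) = (0, 3, -3).

(0, 3, -3)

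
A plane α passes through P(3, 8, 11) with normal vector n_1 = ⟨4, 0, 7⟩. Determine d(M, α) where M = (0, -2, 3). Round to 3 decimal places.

8.434

α: n_1·r = n_1·P gives 4x + 7z = 89.
n·M − d = (4)·(0) + (0)·(-2) + (7)·(3) − 89 = -68; |n| = √65.
Distance = |-68| / √65 = 68/√65 ≈ 8.434.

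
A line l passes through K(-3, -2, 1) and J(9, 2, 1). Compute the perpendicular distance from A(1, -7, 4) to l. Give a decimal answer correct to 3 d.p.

A direction vector for l is J − K = (12, 4, 0).
Taking (-3, -2, 1) on l with direction v = (12, 4, 0): w = A − (-3, -2, 1) = (4, -5, 3), and w × v = (-12, 36, 76).
Distance = |w × v| / |v| = √7216 / √160 ≈ 6.716.

6.716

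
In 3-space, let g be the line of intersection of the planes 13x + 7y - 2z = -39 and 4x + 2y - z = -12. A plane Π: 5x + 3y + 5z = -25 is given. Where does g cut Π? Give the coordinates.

Direction of g: (13, 7, -2) × (4, 2, -1) = (-3, 5, -2).
A point on g: solving the two plane equations with x = -15 gives (-15, 20, -8).
Substitute r = (-15, 20, -8) + t(-3, 5, -2) into the plane: -55 + (-10)t = -25, so t = -3.
Intersection: (-15, 20, -8) + (-3)·(-3, 5, -2) = (-6, 5, -2).

(-6, 5, -2)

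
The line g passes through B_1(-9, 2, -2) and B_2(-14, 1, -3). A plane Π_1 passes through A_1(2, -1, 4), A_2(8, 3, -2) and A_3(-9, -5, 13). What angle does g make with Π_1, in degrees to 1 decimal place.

A direction vector for g is B_2 − B_1 = (-5, -1, -1).
A_1A_2 = (6, 4, -6), A_1A_3 = (-11, -4, 9); a normal to Π_1 is A_1A_2 × A_1A_3 = (12, 12, 20).
Using A_1: Π_1 has equation 12x + 12y + 20z = 92.
sin θ = |n·v| / (|n||v|) = |-92| / (√688 · √27) = 0.67501.
θ ≈ 42.5°.

42.5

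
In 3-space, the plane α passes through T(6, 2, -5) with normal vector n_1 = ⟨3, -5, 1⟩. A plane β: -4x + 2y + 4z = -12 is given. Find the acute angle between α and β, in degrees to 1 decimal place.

α: n_1·r = n_1·T gives 3x - 5y + z = 3.
cos θ = |n₁·n₂| / (|n₁||n₂|) = |-18| / (√35 · √36).
θ = arccos(0.50709) ≈ 59.5°.

59.5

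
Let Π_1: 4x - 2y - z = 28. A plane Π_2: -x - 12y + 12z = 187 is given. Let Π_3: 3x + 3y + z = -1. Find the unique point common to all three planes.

(5, -8, 8)

Solving the 3×3 linear system 4x - 2y - z = 28, -x - 12y + 12z = 187, 3x + 3y + z = -1 (e.g. by elimination or Cramer's rule, determinant = -299) gives (5, -8, 8).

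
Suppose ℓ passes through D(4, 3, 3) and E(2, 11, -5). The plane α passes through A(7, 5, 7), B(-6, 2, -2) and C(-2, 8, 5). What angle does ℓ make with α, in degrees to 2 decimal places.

58.55

A direction vector for ℓ is E − D = (-2, 8, -8).
AB = (-13, -3, -9), AC = (-9, 3, -2); a normal to α is AB × AC = (33, 55, -66).
Using A: α has equation 33x + 55y - 66z = 44.
sin θ = |n·v| / (|n||v|) = |902| / (√8470 · √132) = 0.85306.
θ ≈ 58.55°.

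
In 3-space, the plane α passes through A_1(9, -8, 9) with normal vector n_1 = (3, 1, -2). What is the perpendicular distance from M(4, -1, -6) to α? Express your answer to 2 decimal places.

α: n_1·r = n_1·A_1 gives 3x + y - 2z = 1.
n·M − d = (3)·(4) + (1)·(-1) + (-2)·(-6) − 1 = 22; |n| = √14.
Distance = |22| / √14 = 22/√14 ≈ 5.88.

5.88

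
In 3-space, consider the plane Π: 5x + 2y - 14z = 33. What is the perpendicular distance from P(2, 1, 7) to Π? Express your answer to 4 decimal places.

7.9333

n·P − d = (5)·(2) + (2)·(1) + (-14)·(7) − 33 = -119; |n| = √225.
Distance = |-119| / √225 = 119/√225 ≈ 7.9333.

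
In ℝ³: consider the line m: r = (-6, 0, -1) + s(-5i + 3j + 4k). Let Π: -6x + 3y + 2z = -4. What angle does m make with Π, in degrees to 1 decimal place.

sin θ = |n·v| / (|n||v|) = |47| / (√49 · √50) = 0.94954.
θ ≈ 71.7°.

71.7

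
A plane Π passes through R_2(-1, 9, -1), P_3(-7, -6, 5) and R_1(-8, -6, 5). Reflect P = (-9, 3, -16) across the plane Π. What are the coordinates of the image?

(-9, 15, 14)

R_2P_3 = (-6, -15, 6), R_2R_1 = (-7, -15, 6); a normal to Π is R_2P_3 × R_2R_1 = (0, -6, -15).
Using R_2: Π has equation -6y - 15z = -39.
λ = (n·P − d)/|n|² = (222 − (-39))/261 = 1.
Reflection = P − 2λn = (-9, 3, -16) − 2·(0, -6, -15) = (-9, 15, 14).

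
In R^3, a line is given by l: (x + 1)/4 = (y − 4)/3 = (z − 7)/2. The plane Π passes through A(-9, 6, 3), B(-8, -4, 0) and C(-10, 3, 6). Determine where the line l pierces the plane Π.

(-9, -2, 3)

l has direction (4, 3, 2) through (-1, 4, 7).
AB = (1, -10, -3), AC = (-1, -3, 3); a normal to Π is AB × AC = (-39, 0, -13).
Using A: Π has equation -39x - 13z = 312.
Substitute r = (-1, 4, 7) + t(4, 3, 2) into the plane: -52 + (-182)t = 312, so t = -2.
Intersection: (-1, 4, 7) + (-2)·(4, 3, 2) = (-9, -2, 3).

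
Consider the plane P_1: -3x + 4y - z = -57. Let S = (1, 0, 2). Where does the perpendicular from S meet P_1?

(7, -8, 4)

Foot = S − λn with λ = (n·S − d)/|n|² = (-5 − (-57))/26 = 2.
Foot = (1, 0, 2) − 2·(-3, 4, -1) = (7, -8, 4).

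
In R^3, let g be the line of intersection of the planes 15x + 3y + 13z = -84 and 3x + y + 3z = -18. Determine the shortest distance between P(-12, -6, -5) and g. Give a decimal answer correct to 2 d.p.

8.95

Direction of g: (15, 3, 13) × (3, 1, 3) = (-4, -6, 6).
A point on g: solving the two plane equations with x = -5 gives (-5, -3, 0).
Taking (-5, -3, 0) on g with direction v = (-4, -6, 6): w = P − (-5, -3, 0) = (-7, -3, -5), and w × v = (-48, 62, 30).
Distance = |w × v| / |v| = √7048 / √88 ≈ 8.95.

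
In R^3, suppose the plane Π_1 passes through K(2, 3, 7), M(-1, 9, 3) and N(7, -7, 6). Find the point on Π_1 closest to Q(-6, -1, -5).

(2, 3, -5)

KM = (-3, 6, -4), KN = (5, -10, -1); a normal to Π_1 is KM × KN = (-46, -23, 0).
Using K: Π_1 has equation -46x - 23y = -161.
Foot = Q − λn with λ = (n·Q − d)/|n|² = (299 − (-161))/2645 = 4/23.
Foot = (-6, -1, -5) − (4/23)·(-46, -23, 0) = (2, 3, -5).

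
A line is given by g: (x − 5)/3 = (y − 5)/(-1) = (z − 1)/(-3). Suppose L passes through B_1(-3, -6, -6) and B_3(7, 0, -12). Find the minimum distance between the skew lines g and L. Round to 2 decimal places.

6.60

g has direction (3, -1, -3) through (5, 5, 1).
A direction vector for L is B_3 − B_1 = (10, 6, -6).
Common perpendicular direction n = (3, -1, -3) × (10, 6, -6) = (24, -12, 28).
With w = (-3, -6, -6) − (5, 5, 1) = (-8, -11, -7), w · n = -256.
Distance = |w · n| / |n| = |-256| / √1504 ≈ 6.60.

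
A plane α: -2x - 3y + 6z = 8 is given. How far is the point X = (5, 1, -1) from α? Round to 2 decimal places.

n·X − d = (-2)·(5) + (-3)·(1) + (6)·(-1) − 8 = -27; |n| = √49.
Distance = |-27| / √49 = 27/√49 ≈ 3.86.

3.86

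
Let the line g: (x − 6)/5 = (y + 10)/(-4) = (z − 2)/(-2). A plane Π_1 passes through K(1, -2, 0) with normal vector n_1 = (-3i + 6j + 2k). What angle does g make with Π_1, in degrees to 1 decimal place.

g has direction (5, -4, -2) through (6, -10, 2).
Π_1: n_1·r = n_1·K gives -3x + 6y + 2z = -15.
sin θ = |n·v| / (|n||v|) = |-43| / (√49 · √45) = 0.91572.
θ ≈ 66.3°.

66.3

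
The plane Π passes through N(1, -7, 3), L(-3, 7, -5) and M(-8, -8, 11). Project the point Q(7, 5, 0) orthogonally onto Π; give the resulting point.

NL = (-4, 14, -8), NM = (-9, -1, 8); a normal to Π is NL × NM = (104, 104, 130).
Using N: Π has equation 104x + 104y + 130z = -234.
Foot = Q − λn with λ = (n·Q − d)/|n|² = (1248 − (-234))/38532 = 1/26.
Foot = (7, 5, 0) − (1/26)·(104, 104, 130) = (3, 1, -5).

(3, 1, -5)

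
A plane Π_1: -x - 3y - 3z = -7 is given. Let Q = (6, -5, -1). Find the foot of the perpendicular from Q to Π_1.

(7, -2, 2)

Foot = Q − λn with λ = (n·Q − d)/|n|² = (12 − (-7))/19 = 1.
Foot = (6, -5, -1) − 1·(-1, -3, -3) = (7, -2, 2).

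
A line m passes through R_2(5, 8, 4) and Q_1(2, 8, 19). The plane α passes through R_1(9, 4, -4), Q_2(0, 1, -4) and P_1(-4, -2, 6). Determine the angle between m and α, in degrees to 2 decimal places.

12.38

A direction vector for m is Q_1 − R_2 = (-3, 0, 15).
R_1Q_2 = (-9, -3, 0), R_1P_1 = (-13, -6, 10); a normal to α is R_1Q_2 × R_1P_1 = (-30, 90, 15).
Using R_1: α has equation -30x + 90y + 15z = 30.
sin θ = |n·v| / (|n||v|) = |315| / (√9225 · √234) = 0.21440.
θ ≈ 12.38°.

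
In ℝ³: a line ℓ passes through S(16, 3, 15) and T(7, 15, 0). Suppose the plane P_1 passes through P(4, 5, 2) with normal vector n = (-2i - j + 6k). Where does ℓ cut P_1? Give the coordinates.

(10, 11, 5)

A direction vector for ℓ is T − S = (-9, 12, -15).
P_1: n·r = n·P gives -2x - y + 6z = -1.
Substitute r = (16, 3, 15) + t(-9, 12, -15) into the plane: 55 + (-84)t = -1, so t = 2/3.
Intersection: (16, 3, 15) + (2/3)·(-9, 12, -15) = (10, 11, 5).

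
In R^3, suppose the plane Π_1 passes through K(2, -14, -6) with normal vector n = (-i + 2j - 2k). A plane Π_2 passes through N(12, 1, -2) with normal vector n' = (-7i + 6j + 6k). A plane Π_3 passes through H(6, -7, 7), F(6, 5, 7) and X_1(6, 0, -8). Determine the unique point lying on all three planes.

(6, -7, -1)

Π_1: n·r = n·K gives -x + 2y - 2z = -18.
Π_2: n'·r = n'·N gives -7x + 6y + 6z = -90.
HF = (0, 12, 0), HX_1 = (0, 7, -15); a normal to Π_3 is HF × HX_1 = (-180, 0, 0).
Using H: Π_3 has equation -180x = -1080.
Solving the 3×3 linear system -x + 2y - 2z = -18, -7x + 6y + 6z = -90, -180x = -1080 (e.g. by elimination or Cramer's rule, determinant = -4320) gives (6, -7, -1).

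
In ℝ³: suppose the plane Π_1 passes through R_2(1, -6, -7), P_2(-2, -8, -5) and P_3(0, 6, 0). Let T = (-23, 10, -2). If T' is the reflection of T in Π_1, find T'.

(1, -2, 22)

R_2P_2 = (-3, -2, 2), R_2P_3 = (-1, 12, 7); a normal to Π_1 is R_2P_2 × R_2P_3 = (-38, 19, -38).
Using R_2: Π_1 has equation -38x + 19y - 38z = 114.
λ = (n·T − d)/|n|² = (1140 − 114)/3249 = 6/19.
Reflection = T − 2λn = (-23, 10, -2) − (12/19)·(-38, 19, -38) = (1, -2, 22).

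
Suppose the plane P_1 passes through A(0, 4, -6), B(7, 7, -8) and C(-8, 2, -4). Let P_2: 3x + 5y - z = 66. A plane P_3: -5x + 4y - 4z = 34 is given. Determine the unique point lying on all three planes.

(6, 8, -8)

AB = (7, 3, -2), AC = (-8, -2, 2); a normal to P_1 is AB × AC = (2, 2, 10).
Using A: P_1 has equation 2x + 2y + 10z = -52.
Solving the 3×3 linear system 2x + 2y + 10z = -52, 3x + 5y - z = 66, -5x + 4y - 4z = 34 (e.g. by elimination or Cramer's rule, determinant = 372) gives (6, 8, -8).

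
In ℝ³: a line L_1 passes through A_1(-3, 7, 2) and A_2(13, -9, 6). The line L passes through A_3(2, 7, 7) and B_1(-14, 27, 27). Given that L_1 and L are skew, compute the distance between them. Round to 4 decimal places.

A direction vector for L_1 is A_2 − A_1 = (16, -16, 4).
A direction vector for L is B_1 − A_3 = (-16, 20, 20).
Common perpendicular direction n = (16, -16, 4) × (-16, 20, 20) = (-400, -384, 64).
With w = (2, 7, 7) − (-3, 7, 2) = (5, 0, 5), w · n = -1680.
Distance = |w · n| / |n| = |-1680| / √311552 ≈ 3.0098.

3.0098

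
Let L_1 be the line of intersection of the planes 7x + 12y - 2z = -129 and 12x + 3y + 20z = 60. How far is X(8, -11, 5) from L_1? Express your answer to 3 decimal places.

Direction of L_1: (7, 12, -2) × (12, 3, 20) = (246, -164, -123).
A point on L_1: solving the two plane equations with x = -3 gives (-3, -8, 6).
Taking (-3, -8, 6) on L_1 with direction v = (246, -164, -123): w = X − (-3, -8, 6) = (11, -3, -1), and w × v = (205, 1107, -1066).
Distance = |w × v| / |v| = √2403830 / √102541 ≈ 4.842.

4.842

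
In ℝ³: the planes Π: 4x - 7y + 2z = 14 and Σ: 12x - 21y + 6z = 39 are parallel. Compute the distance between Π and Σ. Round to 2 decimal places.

Rescale Σ by 1/3: 4x - 7y + 2z = 13. Then distance = |14 − 13| / √69 ≈ 0.12.

0.12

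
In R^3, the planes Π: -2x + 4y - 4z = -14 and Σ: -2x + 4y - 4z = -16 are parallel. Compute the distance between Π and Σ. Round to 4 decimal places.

0.3333

Same normal n = (-2, 4, -4) with |n| = √36; distance = |-14 − (-16)| / |n| = 2/√36 ≈ 0.3333.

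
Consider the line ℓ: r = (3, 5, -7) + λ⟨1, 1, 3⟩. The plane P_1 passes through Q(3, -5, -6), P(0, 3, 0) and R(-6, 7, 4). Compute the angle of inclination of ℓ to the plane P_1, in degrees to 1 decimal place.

QP = (-3, 8, 6), QR = (-9, 12, 10); a normal to P_1 is QP × QR = (8, -24, 36).
Using Q: P_1 has equation 8x - 24y + 36z = -72.
sin θ = |n·v| / (|n||v|) = |92| / (√1936 · √11) = 0.63043.
θ ≈ 39.1°.

39.1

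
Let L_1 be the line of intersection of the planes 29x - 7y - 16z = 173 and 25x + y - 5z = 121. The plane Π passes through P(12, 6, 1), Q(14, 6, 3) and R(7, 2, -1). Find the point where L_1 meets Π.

(3, 6, -8)

Direction of L_1: (29, -7, -16) × (25, 1, -5) = (51, -255, 204).
A point on L_1: solving the two plane equations with x = 1 gives (1, 16, -16).
PQ = (2, 0, 2), PR = (-5, -4, -2); a normal to Π is PQ × PR = (8, -6, -8).
Using P: Π has equation 8x - 6y - 8z = 52.
Substitute r = (1, 16, -16) + t(51, -255, 204) into the plane: 40 + 306t = 52, so t = 2/51.
Intersection: (1, 16, -16) + (2/51)·(51, -255, 204) = (3, 6, -8).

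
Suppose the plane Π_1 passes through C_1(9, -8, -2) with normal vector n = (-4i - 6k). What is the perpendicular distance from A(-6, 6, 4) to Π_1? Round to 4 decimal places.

Π_1: n·r = n·C_1 gives -4x - 6z = -24.
n·A − d = (-4)·(-6) + (0)·(6) + (-6)·(4) − (-24) = 24; |n| = √52.
Distance = |24| / √52 = 24/√52 ≈ 3.3282.

3.3282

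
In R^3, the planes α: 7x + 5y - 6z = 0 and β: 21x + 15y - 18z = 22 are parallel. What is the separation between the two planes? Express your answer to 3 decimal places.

Rescale β by 1/3: 7x + 5y - 6z = 22/3. Then distance = |0 − (22/3)| / √110 ≈ 0.699.

0.699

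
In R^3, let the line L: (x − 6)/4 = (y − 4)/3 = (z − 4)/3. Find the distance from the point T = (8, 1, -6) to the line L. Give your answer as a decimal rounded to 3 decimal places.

9.205

L has direction (4, 3, 3) through (6, 4, 4).
Taking (6, 4, 4) on L with direction v = (4, 3, 3): w = T − (6, 4, 4) = (2, -3, -10), and w × v = (21, -46, 18).
Distance = |w × v| / |v| = √2881 / √34 ≈ 9.205.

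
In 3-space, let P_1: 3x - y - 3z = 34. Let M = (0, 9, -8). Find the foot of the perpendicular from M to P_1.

(3, 8, -11)

Foot = M − λn with λ = (n·M − d)/|n|² = (15 − 34)/19 = -1.
Foot = (0, 9, -8) − (-1)·(3, -1, -3) = (3, 8, -11).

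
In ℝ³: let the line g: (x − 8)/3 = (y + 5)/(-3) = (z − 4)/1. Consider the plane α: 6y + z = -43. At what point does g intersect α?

g has direction (3, -3, 1) through (8, -5, 4).
Substitute r = (8, -5, 4) + t(3, -3, 1) into the plane: -26 + (-17)t = -43, so t = 1.
Intersection: (8, -5, 4) + 1·(3, -3, 1) = (11, -8, 5).

(11, -8, 5)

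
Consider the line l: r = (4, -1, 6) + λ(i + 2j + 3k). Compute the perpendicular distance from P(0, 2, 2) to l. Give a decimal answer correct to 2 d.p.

Taking (4, -1, 6) on l with direction v = (1, 2, 3): w = P − (4, -1, 6) = (-4, 3, -4), and w × v = (17, 8, -11).
Distance = |w × v| / |v| = √474 / √14 ≈ 5.82.

5.82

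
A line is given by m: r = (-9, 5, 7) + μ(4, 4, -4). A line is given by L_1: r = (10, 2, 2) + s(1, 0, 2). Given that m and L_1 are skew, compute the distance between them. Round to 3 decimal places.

13.898

Common perpendicular direction n = (4, 4, -4) × (1, 0, 2) = (8, -12, -4).
With w = (10, 2, 2) − (-9, 5, 7) = (19, -3, -5), w · n = 208.
Distance = |w · n| / |n| = |208| / √224 ≈ 13.898.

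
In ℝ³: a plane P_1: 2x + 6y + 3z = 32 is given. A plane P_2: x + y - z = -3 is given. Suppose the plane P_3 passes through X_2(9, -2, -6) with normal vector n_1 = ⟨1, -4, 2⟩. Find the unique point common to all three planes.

P_3: n_1·r = n_1·X_2 gives x - 4y + 2z = 5.
Solving the 3×3 linear system 2x + 6y + 3z = 32, x + y - z = -3, x - 4y + 2z = 5 (e.g. by elimination or Cramer's rule, determinant = -37) gives (1, 2, 6).

(1, 2, 6)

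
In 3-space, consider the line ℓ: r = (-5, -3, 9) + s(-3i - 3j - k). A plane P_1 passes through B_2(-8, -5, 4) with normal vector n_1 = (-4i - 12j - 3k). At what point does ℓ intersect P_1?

(-8, -6, 8)

P_1: n_1·r = n_1·B_2 gives -4x - 12y - 3z = 80.
Substitute r = (-5, -3, 9) + t(-3, -3, -1) into the plane: 29 + 51t = 80, so t = 1.
Intersection: (-5, -3, 9) + 1·(-3, -3, -1) = (-8, -6, 8).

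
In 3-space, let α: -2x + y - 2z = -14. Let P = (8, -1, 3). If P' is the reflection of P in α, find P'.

(4, 1, -1)

λ = (n·P − d)/|n|² = (-23 − (-14))/9 = -1.
Reflection = P − 2λn = (8, -1, 3) − (-2)·(-2, 1, -2) = (4, 1, -1).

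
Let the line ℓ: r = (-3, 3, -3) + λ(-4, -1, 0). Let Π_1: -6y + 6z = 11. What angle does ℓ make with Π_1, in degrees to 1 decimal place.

sin θ = |n·v| / (|n||v|) = |6| / (√72 · √17) = 0.17150.
θ ≈ 9.9°.

9.9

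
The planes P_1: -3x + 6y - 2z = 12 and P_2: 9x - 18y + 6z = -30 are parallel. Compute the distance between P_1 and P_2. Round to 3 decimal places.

0.286

Rescale P_2 by 1/(-3): -3x + 6y - 2z = 10. Then distance = |12 − 10| / √49 ≈ 0.286.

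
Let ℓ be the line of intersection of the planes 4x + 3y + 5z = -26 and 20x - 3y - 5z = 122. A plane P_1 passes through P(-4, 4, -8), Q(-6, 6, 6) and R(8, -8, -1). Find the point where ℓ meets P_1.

(4, -4, -6)

Direction of ℓ: (4, 3, 5) × (20, -3, -5) = (0, 120, -72).
A point on ℓ: solving the two plane equations with y = 1 gives (4, 1, -9).
PQ = (-2, 2, 14), PR = (12, -12, 7); a normal to P_1 is PQ × PR = (182, 182, 0).
Using P: P_1 has equation 182x + 182y = 0.
Substitute r = (4, 1, -9) + t(0, 120, -72) into the plane: 910 + 21840t = 0, so t = -1/24.
Intersection: (4, 1, -9) + (-1/24)·(0, 120, -72) = (4, -4, -6).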